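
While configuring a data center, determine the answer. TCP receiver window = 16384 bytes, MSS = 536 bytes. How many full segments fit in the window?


Given: RWND = 16384 bytes, MSS = 536 bytes
Full segments = floor(RWND / MSS)
Full segments = floor(16384 / 536)
Full segments = floor(30.5672) = 30

30


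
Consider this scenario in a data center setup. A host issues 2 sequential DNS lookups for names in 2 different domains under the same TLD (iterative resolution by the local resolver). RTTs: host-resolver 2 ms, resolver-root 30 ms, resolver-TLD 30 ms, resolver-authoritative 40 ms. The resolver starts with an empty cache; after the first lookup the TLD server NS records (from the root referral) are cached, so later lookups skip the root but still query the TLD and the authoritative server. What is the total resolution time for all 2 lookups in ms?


Lookup 1 (cold cache): local + root + TLD + auth = 2 + 30 + 30 + 40 = 102 ms
Lookups 2..2 (TLD NS cached -> skip root; new domain -> still ask TLD and auth): local + TLD + auth = 2 + 30 + 40 = 72 ms each
Remaining 1 lookups: 1 * 72 = 72 ms
Total = 102 + 72 = 174 ms

174


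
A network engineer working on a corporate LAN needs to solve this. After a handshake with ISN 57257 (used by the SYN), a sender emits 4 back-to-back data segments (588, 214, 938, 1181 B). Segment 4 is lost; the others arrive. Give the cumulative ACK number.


SYN uses sequence number 57257; first data byte = ISN + 1 = 57258.
Segment 1: SEQ = 57258, len = 588 B, covers [57258, 57845]
Segment 2: SEQ = 57846, len = 214 B, covers [57846, 58059]
Segment 3: SEQ = 58060, len = 938 B, covers [58060, 58997]
Segment 4: SEQ = 58998, len = 1181 B, covers [58998, 60178] [LOST]
In-order data received: bytes [57258, 58997] (segments 1..3).
Segment 4 missing -> gap begins at byte 58998.
Cumulative ACK = next expected in-order byte = 57258 + 588 + 214 + 938 = 58998

58998


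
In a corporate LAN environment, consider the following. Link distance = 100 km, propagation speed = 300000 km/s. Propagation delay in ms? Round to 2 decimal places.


Given: distance = 100 km, speed = 300000 km/s
Delay = distance / speed = 100 / 300000 seconds
Delay in ms = 100 * 1000 / 300000
Delay = 0.3333 ms
Rounded to 2 dp = 0.33 ms

0.33


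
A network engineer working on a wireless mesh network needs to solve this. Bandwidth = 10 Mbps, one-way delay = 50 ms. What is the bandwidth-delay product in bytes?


Given: bandwidth = 10 Mbps, delay = 50 ms
BDP in bits = 10 * 10^6 * 50 / 1000
BDP in bits = 500000
BDP in bytes = 500000 / 8 = 62500

62500


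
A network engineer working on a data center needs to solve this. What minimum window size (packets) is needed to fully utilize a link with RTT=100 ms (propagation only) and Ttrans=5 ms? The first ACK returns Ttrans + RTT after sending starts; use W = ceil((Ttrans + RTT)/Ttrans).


Given: Ttrans = 5 ms, RTT = 100 ms (= 2 * Tprop, Tprop = 50 ms)
Time until first ACK returns = Ttrans + RTT = 5 + 100 = 105 ms
Need W * Ttrans >= Ttrans + RTT  ->  W >= (Ttrans + RTT) / Ttrans
(Ttrans + RTT) / Ttrans = 105 / 5 = 21
W_min = ceil(21) = 21

21


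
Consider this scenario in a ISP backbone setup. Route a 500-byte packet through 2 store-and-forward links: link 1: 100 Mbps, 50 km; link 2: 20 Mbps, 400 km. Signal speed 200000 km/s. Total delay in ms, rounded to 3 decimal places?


Packet = 500 bytes = 4000 bits. Store-and-forward: sum (t_trans + t_prop) per link.
Link 1: t_trans = 4000/(100*10^6) s = 0.0400 ms; t_prop = 50/200000 s = 0.2500 ms; subtotal = 0.2900 ms
Link 2: t_trans = 4000/(20*10^6) s = 0.2000 ms; t_prop = 400/200000 s = 2.0000 ms; subtotal = 2.2000 ms
End-to-end = 0.2900 + 2.2000 = 2.4900 ms -> 2.490 ms (3 dp)

2.490


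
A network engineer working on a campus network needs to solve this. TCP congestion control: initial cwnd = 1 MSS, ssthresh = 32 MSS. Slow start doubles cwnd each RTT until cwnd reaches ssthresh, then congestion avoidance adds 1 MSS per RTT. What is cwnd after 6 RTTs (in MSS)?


RTT 0: cwnd = 1 MSS (initial)
RTT 1: cwnd = 2 MSS (slow start, doubled)
RTT 2: cwnd = 4 MSS (slow start, doubled)
RTT 3: cwnd = 8 MSS (slow start, doubled)
RTT 4: cwnd = 16 MSS (slow start, doubled)
RTT 5: cwnd = 32 MSS (slow start, doubled)
RTT 6: cwnd = 33 MSS (congestion avoidance, +1)

33


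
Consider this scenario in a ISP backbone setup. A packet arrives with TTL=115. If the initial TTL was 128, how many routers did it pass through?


Given: initial TTL = 128, received TTL = 115
Hops = initial TTL - received TTL
Hops = 128 - 115 = 13

13


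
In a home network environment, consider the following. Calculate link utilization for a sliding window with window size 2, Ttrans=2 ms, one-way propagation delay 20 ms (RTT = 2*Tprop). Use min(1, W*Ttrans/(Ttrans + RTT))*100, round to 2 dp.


Given: W = 2, Ttrans = 2 ms, RTT = 40 ms (= 2 * Tprop, Tprop = 20 ms)
Cycle time = Ttrans + RTT = 2 + 40 = 42 ms (first packet sent until its ACK returns)
W * Ttrans = 2 * 2 = 4 ms of sending per cycle
W * Ttrans / (Ttrans + RTT) = 4 / 42 = 0.095238
U = min(1, 0.095238) = 0.095238
U% = 9.52%

9.52


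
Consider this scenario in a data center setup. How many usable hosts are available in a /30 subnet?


Given: subnet mask /30
Host bits = 32 - 30 = 2
Total addresses = 2^2 = 4
Usable hosts = 4 - 2 (network + broadcast) = 2

2


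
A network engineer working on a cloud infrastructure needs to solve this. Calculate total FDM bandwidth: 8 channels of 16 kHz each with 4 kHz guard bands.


Given: 8 channels, 16 kHz each, guard = 4 kHz
Channel bandwidth = 8 * 16 = 128 kHz
Guard bands = 7 gaps * 4 kHz = 28 kHz
Total = 128 + 28 = 156 kHz

156


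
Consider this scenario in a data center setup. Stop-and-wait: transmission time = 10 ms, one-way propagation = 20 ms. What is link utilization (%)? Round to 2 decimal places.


Given: Ttrans = 10 ms, Tprop = 20 ms
RTT = 2 * Tprop = 2 * 20 = 40 ms
U = Ttrans / (Ttrans + RTT)
U = 10 / (10 + 40)
U = 10 / 50 = 0.2
U% = 20.00%

20.00


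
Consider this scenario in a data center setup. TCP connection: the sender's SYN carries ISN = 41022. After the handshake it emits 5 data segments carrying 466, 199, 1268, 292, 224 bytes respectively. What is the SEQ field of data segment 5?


The SYN occupies sequence number ISN = 41022, so the first data byte is ISN + 1 = 41023.
SEQ of data segment i = (ISN + 1) + sum of payload sizes of segments 1..i-1.
Segment 1: SEQ = 41023, payload = 466 bytes
Segment 2: SEQ = 41489, payload = 199 bytes
Segment 3: SEQ = 41688, payload = 1268 bytes
Segment 4: SEQ = 42956, payload = 292 bytes
Segment 5: SEQ = 43248, payload = 224 bytes
SEQ of segment 5 = 41023 + 466 + 199 + 1268 + 292 = 43248

43248


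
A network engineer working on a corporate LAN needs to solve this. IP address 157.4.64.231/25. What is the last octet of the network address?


Given: IP = 157.4.64.231, prefix = /25
Subnet mask = 255.255.255.128
Last octet of IP: 231
Last octet of mask: 128
Network last octet = 231 AND 128 = 128

128


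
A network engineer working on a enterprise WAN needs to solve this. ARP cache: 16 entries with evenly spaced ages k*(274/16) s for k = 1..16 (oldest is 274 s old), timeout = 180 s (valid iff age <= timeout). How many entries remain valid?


Ages are k * 274/16 s for k = 1..16 (spacing = 17.1250 s).
Entry k is valid iff k * 274/16 <= 180 iff k <= 16 * 180 / 274 = 10.5109
n_valid = floor(10.5109) = 10
(n_stale = 16 - 10 = 6)

10


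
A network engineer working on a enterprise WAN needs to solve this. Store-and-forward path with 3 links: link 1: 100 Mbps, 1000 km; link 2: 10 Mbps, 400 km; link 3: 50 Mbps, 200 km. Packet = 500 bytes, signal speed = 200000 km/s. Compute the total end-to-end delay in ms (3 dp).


Packet = 500 bytes = 4000 bits. Store-and-forward: sum (t_trans + t_prop) per link.
Link 1: t_trans = 4000/(100*10^6) s = 0.0400 ms; t_prop = 1000/200000 s = 5.0000 ms; subtotal = 5.0400 ms
Link 2: t_trans = 4000/(10*10^6) s = 0.4000 ms; t_prop = 400/200000 s = 2.0000 ms; subtotal = 2.4000 ms
Link 3: t_trans = 4000/(50*10^6) s = 0.0800 ms; t_prop = 200/200000 s = 1.0000 ms; subtotal = 1.0800 ms
End-to-end = 5.0400 + 2.4000 + 1.0800 = 8.5200 ms -> 8.520 ms (3 dp)

8.520


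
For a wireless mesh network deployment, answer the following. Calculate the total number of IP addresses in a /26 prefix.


Given: CIDR prefix /26
Host bits = 32 - 26 = 6
Total addresses = 2^6 = 64

64


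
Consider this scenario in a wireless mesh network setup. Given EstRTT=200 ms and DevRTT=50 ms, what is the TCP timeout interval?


Given: EstRTT = 200 ms, DevRTT = 50 ms
Timeout = EstRTT + 4 * DevRTT
4 * DevRTT = 4 * 50 = 200
Timeout = 200 + 200 = 400 ms

400


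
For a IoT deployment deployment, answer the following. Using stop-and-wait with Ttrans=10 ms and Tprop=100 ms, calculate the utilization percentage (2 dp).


Given: Ttrans = 10 ms, Tprop = 100 ms
RTT = 2 * Tprop = 2 * 100 = 200 ms
U = Ttrans / (Ttrans + RTT)
U = 10 / (10 + 200)
U = 10 / 210 = 0.047619
U% = 4.76%

4.76


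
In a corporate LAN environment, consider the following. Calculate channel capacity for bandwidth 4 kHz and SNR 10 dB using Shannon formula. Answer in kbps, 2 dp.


Given: B = 4 kHz, SNR = 10 dB
SNR linear = 10^(10/10) = 10
1 + SNR = 11
log2(11) = 3.4594316186
C = 4 * 1000 * 3.4594316186 = 13837.7265 bps
C = 13.837726 kbps -> 13.84 kbps (2 dp)

13.84


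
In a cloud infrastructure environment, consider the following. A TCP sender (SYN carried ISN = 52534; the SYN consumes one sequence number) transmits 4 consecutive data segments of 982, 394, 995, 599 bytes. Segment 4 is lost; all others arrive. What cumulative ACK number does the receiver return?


SYN uses sequence number 52534; first data byte = ISN + 1 = 52535.
Segment 1: SEQ = 52535, len = 982 B, covers [52535, 53516]
Segment 2: SEQ = 53517, len = 394 B, covers [53517, 53910]
Segment 3: SEQ = 53911, len = 995 B, covers [53911, 54905]
Segment 4: SEQ = 54906, len = 599 B, covers [54906, 55504] [LOST]
In-order data received: bytes [52535, 54905] (segments 1..3).
Segment 4 missing -> gap begins at byte 54906.
Cumulative ACK = next expected in-order byte = 52535 + 982 + 394 + 995 = 54906

54906


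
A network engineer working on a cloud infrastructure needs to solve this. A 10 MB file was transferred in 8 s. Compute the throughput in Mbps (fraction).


Given: file = 10 MB, time = 8 s
File in Mb = 10 * 8 = 80 Mb
Throughput = 80 / 8 Mbps
Throughput = 10 Mbps

10


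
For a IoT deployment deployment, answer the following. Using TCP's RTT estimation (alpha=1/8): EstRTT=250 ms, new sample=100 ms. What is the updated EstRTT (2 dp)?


Given: EstRTT = 250 ms, SampleRTT = 100 ms, alpha = 1/8
New EstRTT = (1 - alpha) * EstRTT + alpha * SampleRTT
(7/8) * 250 = 218.75
(1/8) * 100 = 12.5
New EstRTT = 218.75 + 12.5 = 231.25 ms -> 231.25 ms (2 dp)

231.25


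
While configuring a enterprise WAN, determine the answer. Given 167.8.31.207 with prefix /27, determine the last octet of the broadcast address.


Given: IP = 167.8.31.207, prefix = /27
Host bits = 32 - 27 = 5
Network last octet = 207 AND mask = 192
Host part size = 2^5 - 1 = 31
Broadcast last octet = 192 OR 31 = 223

223


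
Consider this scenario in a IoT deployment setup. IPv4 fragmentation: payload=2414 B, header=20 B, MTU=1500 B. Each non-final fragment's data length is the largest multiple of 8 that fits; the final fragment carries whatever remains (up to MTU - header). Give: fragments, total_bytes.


Max data per non-final fragment = floor((MTU - header)/8)*8 = floor((1500 - 20)/8)*8 = floor(1480/8)*8 = 1480 B
Final fragment needs no 8-byte alignment: it can carry up to MTU - header = 1480 B
Non-final fragments needed = ceil((payload - 1480) / 1480) = ceil(934/1480) = ceil(0.6311) = 1
Number of fragments = 1 + 1 = 2
Fragment sizes (data): 1 * 1480 B + 934 B (last, 934 <= 1480 OK)
Total bytes sent = payload + n_frags * header = 2414 + 2*20 = 2414 + 40 = 2454 B

2, 2454


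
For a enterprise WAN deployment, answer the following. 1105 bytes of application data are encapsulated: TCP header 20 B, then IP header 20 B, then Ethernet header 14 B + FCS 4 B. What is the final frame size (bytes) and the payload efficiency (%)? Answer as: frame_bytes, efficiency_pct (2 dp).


TCP segment = 1105 + 20 = 1125 B
IP packet = 1125 + 20 = 1145 B
Ethernet frame = 1145 + 14 + 4 = 1163 B
Efficiency = app / frame = 1105 / 1163 = 0.950129 = 95.0129% -> 95.01% (2 dp)

1163, 95.01


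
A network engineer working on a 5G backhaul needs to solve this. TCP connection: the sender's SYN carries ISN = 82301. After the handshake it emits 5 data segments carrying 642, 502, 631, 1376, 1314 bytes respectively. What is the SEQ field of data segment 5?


The SYN occupies sequence number ISN = 82301, so the first data byte is ISN + 1 = 82302.
SEQ of data segment i = (ISN + 1) + sum of payload sizes of segments 1..i-1.
Segment 1: SEQ = 82302, payload = 642 bytes
Segment 2: SEQ = 82944, payload = 502 bytes
Segment 3: SEQ = 83446, payload = 631 bytes
Segment 4: SEQ = 84077, payload = 1376 bytes
Segment 5: SEQ = 85453, payload = 1314 bytes
SEQ of segment 5 = 82302 + 642 + 502 + 631 + 1376 = 85453

85453


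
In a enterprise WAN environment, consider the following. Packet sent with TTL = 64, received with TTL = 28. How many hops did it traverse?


Given: initial TTL = 64, received TTL = 28
Hops = initial TTL - received TTL
Hops = 64 - 28 = 36

36


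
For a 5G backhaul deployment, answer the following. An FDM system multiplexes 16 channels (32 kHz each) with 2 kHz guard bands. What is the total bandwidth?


Given: 16 channels, 32 kHz each, guard = 2 kHz
Channel bandwidth = 16 * 32 = 512 kHz
Guard bands = 15 gaps * 2 kHz = 30 kHz
Total = 512 + 30 = 542 kHz

542


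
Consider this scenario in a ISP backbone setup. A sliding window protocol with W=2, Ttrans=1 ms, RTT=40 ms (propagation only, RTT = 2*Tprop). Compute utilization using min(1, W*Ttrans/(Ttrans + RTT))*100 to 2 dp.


Given: W = 2, Ttrans = 1 ms, RTT = 40 ms (= 2 * Tprop, Tprop = 20 ms)
Cycle time = Ttrans + RTT = 1 + 40 = 41 ms (first packet sent until its ACK returns)
W * Ttrans = 2 * 1 = 2 ms of sending per cycle
W * Ttrans / (Ttrans + RTT) = 2 / 41 = 0.048780
U = min(1, 0.048780) = 0.048780
U% = 4.88%

4.88


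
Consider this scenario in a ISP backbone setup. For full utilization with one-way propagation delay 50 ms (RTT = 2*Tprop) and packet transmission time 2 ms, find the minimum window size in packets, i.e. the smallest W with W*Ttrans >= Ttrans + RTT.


Given: Ttrans = 2 ms, RTT = 100 ms (= 2 * Tprop, Tprop = 50 ms)
Time until first ACK returns = Ttrans + RTT = 2 + 100 = 102 ms
Need W * Ttrans >= Ttrans + RTT  ->  W >= (Ttrans + RTT) / Ttrans
(Ttrans + RTT) / Ttrans = 102 / 2 = 51
W_min = ceil(51) = 51

51


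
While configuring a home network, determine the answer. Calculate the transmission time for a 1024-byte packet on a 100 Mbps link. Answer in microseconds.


Given: packet = 1024 bytes, bandwidth = 100 Mbps
Packet in bits = 1024 * 8 = 8192 bits
Bandwidth = 100 * 10^6 = 100000000 bps
Time = 8192 / 100000000 seconds
Time in us = 8192 * 10^6 / 100000000 = 81.92

81.92


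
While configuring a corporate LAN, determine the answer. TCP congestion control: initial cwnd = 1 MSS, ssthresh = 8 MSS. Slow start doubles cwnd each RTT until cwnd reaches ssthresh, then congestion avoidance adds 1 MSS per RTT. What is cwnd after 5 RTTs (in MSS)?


RTT 0: cwnd = 1 MSS (initial)
RTT 1: cwnd = 2 MSS (slow start, doubled)
RTT 2: cwnd = 4 MSS (slow start, doubled)
RTT 3: cwnd = 8 MSS (slow start, doubled)
RTT 4: cwnd = 9 MSS (congestion avoidance, +1)
RTT 5: cwnd = 10 MSS (congestion avoidance, +1)

10


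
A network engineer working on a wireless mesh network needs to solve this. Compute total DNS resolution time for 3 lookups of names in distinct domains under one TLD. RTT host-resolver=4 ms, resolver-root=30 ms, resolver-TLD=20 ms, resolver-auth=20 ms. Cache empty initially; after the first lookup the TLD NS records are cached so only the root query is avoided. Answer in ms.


Lookup 1 (cold cache): local + root + TLD + auth = 4 + 30 + 20 + 20 = 74 ms
Lookups 2..3 (TLD NS cached -> skip root; new domain -> still ask TLD and auth): local + TLD + auth = 4 + 20 + 20 = 44 ms each
Remaining 2 lookups: 2 * 44 = 88 ms
Total = 74 + 88 = 162 ms

162


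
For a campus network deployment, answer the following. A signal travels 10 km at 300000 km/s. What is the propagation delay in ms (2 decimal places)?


Given: distance = 10 km, speed = 300000 km/s
Delay = distance / speed = 10 / 300000 seconds
Delay in ms = 10 * 1000 / 300000
Delay = 0.0333 ms
Rounded to 2 dp = 0.03 ms

0.03


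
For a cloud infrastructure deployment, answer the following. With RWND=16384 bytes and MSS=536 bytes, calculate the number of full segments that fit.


Given: RWND = 16384 bytes, MSS = 536 bytes
Full segments = floor(RWND / MSS)
Full segments = floor(16384 / 536)
Full segments = floor(30.5672) = 30

30


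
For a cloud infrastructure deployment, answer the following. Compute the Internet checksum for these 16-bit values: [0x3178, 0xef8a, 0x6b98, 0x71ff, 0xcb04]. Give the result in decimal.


Given words: [0x3178, 0xef8a, 0x6b98, 0x71ff, 0xcb04]
Step 1: Sum all words
Raw sum = 12664 + 61322 + 27544 + 29183 + 51972 = 182685
Step 2: Fold carry: (51613 + 2) = 51615
One's complement = ~51615 & 0xFFFF = 13920

13920


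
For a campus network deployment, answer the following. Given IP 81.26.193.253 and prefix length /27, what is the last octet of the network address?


Given: IP = 81.26.193.253, prefix = /27
Subnet mask = 255.255.255.224
Last octet of IP: 253
Last octet of mask: 224
Network last octet = 253 AND 224 = 224

224


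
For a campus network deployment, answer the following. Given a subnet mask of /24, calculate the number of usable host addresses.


Given: subnet mask /24
Host bits = 32 - 24 = 8
Total addresses = 2^8 = 256
Usable hosts = 256 - 2 (network + broadcast) = 254

254


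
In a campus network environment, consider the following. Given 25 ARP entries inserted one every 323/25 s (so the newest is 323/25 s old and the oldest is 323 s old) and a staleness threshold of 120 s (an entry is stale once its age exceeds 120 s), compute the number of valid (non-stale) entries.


Ages are k * 323/25 s for k = 1..25 (spacing = 12.9200 s).
Entry k is valid iff k * 323/25 <= 120 iff k <= 25 * 120 / 323 = 9.2879
n_valid = floor(9.2879) = 9
(n_stale = 25 - 9 = 16)

9


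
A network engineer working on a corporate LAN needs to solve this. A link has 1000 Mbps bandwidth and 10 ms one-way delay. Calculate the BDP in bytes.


Given: bandwidth = 1000 Mbps, delay = 10 ms
BDP in bits = 1000 * 10^6 * 10 / 1000
BDP in bits = 10000000
BDP in bytes = 10000000 / 8 = 1250000

1250000


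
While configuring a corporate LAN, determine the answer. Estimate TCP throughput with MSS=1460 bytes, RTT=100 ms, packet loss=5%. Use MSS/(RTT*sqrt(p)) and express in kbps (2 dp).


Given: MSS = 1460 bytes, RTT = 100 ms, loss = 5%
RTT in seconds = 100 / 1000 = 0.1
Loss rate = 5% = 0.05
sqrt(loss) = sqrt(0.05) = 0.223606797750
Throughput (bytes/s) = 1460 / (0.1 * 0.223606797750) = 65293.1849
Throughput (kbps) = 65293.1849 * 8 / 1000 = 522.345480 -> 522.35 kbps (2 dp)

522.35


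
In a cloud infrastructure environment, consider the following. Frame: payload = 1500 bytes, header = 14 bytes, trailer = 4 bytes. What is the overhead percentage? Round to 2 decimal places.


Given: payload = 1500 B, header = 14 B, trailer = 4 B
Overhead bytes = header + trailer = 14 + 4 = 18
Total frame = payload + overhead = 1500 + 18 = 1518
Overhead % = 18 / 1518 * 100 = 1.1858% -> 1.19% (2 dp)

1.19


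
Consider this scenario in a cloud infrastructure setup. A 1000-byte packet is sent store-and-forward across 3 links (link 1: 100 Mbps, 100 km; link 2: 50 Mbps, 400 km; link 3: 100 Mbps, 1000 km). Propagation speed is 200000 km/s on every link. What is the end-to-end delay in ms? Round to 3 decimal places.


Packet = 1000 bytes = 8000 bits. Store-and-forward: sum (t_trans + t_prop) per link.
Link 1: t_trans = 8000/(100*10^6) s = 0.0800 ms; t_prop = 100/200000 s = 0.5000 ms; subtotal = 0.5800 ms
Link 2: t_trans = 8000/(50*10^6) s = 0.1600 ms; t_prop = 400/200000 s = 2.0000 ms; subtotal = 2.1600 ms
Link 3: t_trans = 8000/(100*10^6) s = 0.0800 ms; t_prop = 1000/200000 s = 5.0000 ms; subtotal = 5.0800 ms
End-to-end = 0.5800 + 2.1600 + 5.0800 = 7.8200 ms -> 7.820 ms (3 dp)

7.820


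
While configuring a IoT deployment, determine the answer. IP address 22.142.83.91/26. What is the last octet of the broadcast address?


Given: IP = 22.142.83.91, prefix = /26
Host bits = 32 - 26 = 6
Network last octet = 91 AND mask = 64
Host part size = 2^6 - 1 = 63
Broadcast last octet = 64 OR 63 = 127

127


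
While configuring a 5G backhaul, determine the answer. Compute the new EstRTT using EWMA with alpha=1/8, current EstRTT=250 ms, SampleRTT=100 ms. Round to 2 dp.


Given: EstRTT = 250 ms, SampleRTT = 100 ms, alpha = 1/8
New EstRTT = (1 - alpha) * EstRTT + alpha * SampleRTT
(7/8) * 250 = 218.75
(1/8) * 100 = 12.5
New EstRTT = 218.75 + 12.5 = 231.25 ms -> 231.25 ms (2 dp)

231.25


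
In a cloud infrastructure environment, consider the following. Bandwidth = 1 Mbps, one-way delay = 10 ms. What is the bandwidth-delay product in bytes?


Given: bandwidth = 1 Mbps, delay = 10 ms
BDP in bits = 1 * 10^6 * 10 / 1000
BDP in bits = 10000
BDP in bytes = 10000 / 8 = 1250

1250


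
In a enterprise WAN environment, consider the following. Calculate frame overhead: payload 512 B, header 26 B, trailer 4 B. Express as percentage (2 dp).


Given: payload = 512 B, header = 26 B, trailer = 4 B
Overhead bytes = header + trailer = 26 + 4 = 30
Total frame = payload + overhead = 512 + 30 = 542
Overhead % = 30 / 542 * 100 = 5.5351% -> 5.54% (2 dp)

5.54


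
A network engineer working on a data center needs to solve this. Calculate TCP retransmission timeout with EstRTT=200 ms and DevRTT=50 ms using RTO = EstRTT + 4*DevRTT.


Given: EstRTT = 200 ms, DevRTT = 50 ms
Timeout = EstRTT + 4 * DevRTT
4 * DevRTT = 4 * 50 = 200
Timeout = 200 + 200 = 400 ms

400


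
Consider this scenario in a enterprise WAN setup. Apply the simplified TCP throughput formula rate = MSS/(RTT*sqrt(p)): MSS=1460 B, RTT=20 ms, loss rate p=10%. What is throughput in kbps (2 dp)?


Given: MSS = 1460 bytes, RTT = 20 ms, loss = 10%
RTT in seconds = 20 / 1000 = 0.02
Loss rate = 10% = 0.1
sqrt(loss) = sqrt(0.1) = 0.316227766017
Throughput (bytes/s) = 1460 / (0.02 * 0.316227766017) = 230846.2692
Throughput (kbps) = 230846.2692 * 8 / 1000 = 1846.770154 -> 1846.77 kbps (2 dp)

1846.77


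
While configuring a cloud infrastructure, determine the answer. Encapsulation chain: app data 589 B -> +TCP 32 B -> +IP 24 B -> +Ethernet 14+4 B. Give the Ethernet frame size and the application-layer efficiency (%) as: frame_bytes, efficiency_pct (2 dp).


TCP segment = 589 + 32 = 621 B
IP packet = 621 + 24 = 645 B
Ethernet frame = 645 + 14 + 4 = 663 B
Efficiency = app / frame = 589 / 663 = 0.888386 = 88.8386% -> 88.84% (2 dp)

663, 88.84


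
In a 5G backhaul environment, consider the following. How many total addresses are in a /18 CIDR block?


Given: CIDR prefix /18
Host bits = 32 - 18 = 14
Total addresses = 2^14 = 16384

16384


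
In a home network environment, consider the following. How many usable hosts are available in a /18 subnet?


Given: subnet mask /18
Host bits = 32 - 18 = 14
Total addresses = 2^14 = 16384
Usable hosts = 16384 - 2 (network + broadcast) = 16382

16382


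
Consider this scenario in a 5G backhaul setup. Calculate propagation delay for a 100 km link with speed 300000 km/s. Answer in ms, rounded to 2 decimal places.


Given: distance = 100 km, speed = 300000 km/s
Delay = distance / speed = 100 / 300000 seconds
Delay in ms = 100 * 1000 / 300000
Delay = 0.3333 ms
Rounded to 2 dp = 0.33 ms

0.33


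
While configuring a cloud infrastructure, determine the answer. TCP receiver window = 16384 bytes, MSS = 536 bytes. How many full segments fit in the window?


Given: RWND = 16384 bytes, MSS = 536 bytes
Full segments = floor(RWND / MSS)
Full segments = floor(16384 / 536)
Full segments = floor(30.5672) = 30

30


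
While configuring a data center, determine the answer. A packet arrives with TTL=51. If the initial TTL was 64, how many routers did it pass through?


Given: initial TTL = 64, received TTL = 51
Hops = initial TTL - received TTL
Hops = 64 - 51 = 13

13


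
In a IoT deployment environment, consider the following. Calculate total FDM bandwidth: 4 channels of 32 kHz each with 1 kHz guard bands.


Given: 4 channels, 32 kHz each, guard = 1 kHz
Channel bandwidth = 4 * 32 = 128 kHz
Guard bands = 3 gaps * 1 kHz = 3 kHz
Total = 128 + 3 = 131 kHz

131


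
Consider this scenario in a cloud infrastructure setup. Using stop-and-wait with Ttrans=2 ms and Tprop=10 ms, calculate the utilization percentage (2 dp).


Given: Ttrans = 2 ms, Tprop = 10 ms
RTT = 2 * Tprop = 2 * 10 = 20 ms
U = Ttrans / (Ttrans + RTT)
U = 2 / (2 + 20)
U = 2 / 22 = 0.090909
U% = 9.09%

9.09


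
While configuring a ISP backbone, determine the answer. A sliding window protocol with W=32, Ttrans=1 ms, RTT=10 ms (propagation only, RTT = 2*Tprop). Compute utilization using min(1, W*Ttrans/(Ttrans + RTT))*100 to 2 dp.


Given: W = 32, Ttrans = 1 ms, RTT = 10 ms (= 2 * Tprop, Tprop = 5 ms)
Cycle time = Ttrans + RTT = 1 + 10 = 11 ms (first packet sent until its ACK returns)
W * Ttrans = 32 * 1 = 32 ms of sending per cycle
W * Ttrans / (Ttrans + RTT) = 32 / 11 = 2.909091
U = min(1, 2.909091) = 1.000000
U% = 100.00%

100.00


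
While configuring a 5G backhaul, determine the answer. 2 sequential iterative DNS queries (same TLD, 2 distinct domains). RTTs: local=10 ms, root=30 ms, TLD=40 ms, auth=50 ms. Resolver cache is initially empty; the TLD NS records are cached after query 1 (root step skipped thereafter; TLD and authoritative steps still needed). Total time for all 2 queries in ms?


Lookup 1 (cold cache): local + root + TLD + auth = 10 + 30 + 40 + 50 = 130 ms
Lookups 2..2 (TLD NS cached -> skip root; new domain -> still ask TLD and auth): local + TLD + auth = 10 + 40 + 50 = 100 ms each
Remaining 1 lookups: 1 * 100 = 100 ms
Total = 130 + 100 = 230 ms

230


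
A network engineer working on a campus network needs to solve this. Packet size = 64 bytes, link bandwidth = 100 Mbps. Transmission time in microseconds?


Given: packet = 64 bytes, bandwidth = 100 Mbps
Packet in bits = 64 * 8 = 512 bits
Bandwidth = 100 * 10^6 = 100000000 bps
Time = 512 / 100000000 seconds
Time in us = 512 * 10^6 / 100000000 = 5.12

5.12


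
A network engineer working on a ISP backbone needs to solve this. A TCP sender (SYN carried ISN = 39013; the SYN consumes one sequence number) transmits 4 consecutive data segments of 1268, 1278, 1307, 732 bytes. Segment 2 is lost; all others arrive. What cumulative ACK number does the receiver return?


SYN uses sequence number 39013; first data byte = ISN + 1 = 39014.
Segment 1: SEQ = 39014, len = 1268 B, covers [39014, 40281]
Segment 2: SEQ = 40282, len = 1278 B, covers [40282, 41559] [LOST]
Segment 3: SEQ = 41560, len = 1307 B, covers [41560, 42866]
Segment 4: SEQ = 42867, len = 732 B, covers [42867, 43598]
In-order data received: bytes [39014, 40281] (segments 1..1).
Segment 2 missing -> gap begins at byte 40282; later segments buffered out of order.
Cumulative ACK = next expected in-order byte = 39014 + 1268 = 40282

40282


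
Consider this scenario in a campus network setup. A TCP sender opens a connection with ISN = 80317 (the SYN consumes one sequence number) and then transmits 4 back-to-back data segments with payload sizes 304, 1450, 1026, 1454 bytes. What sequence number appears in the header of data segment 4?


The SYN occupies sequence number ISN = 80317, so the first data byte is ISN + 1 = 80318.
SEQ of data segment i = (ISN + 1) + sum of payload sizes of segments 1..i-1.
Segment 1: SEQ = 80318, payload = 304 bytes
Segment 2: SEQ = 80622, payload = 1450 bytes
Segment 3: SEQ = 82072, payload = 1026 bytes
Segment 4: SEQ = 83098, payload = 1454 bytes
SEQ of segment 4 = 80318 + 304 + 1450 + 1026 = 83098

83098


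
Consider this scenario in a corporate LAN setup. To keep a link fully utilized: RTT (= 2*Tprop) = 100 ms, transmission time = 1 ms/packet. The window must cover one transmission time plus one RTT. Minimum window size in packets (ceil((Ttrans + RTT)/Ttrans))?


Given: Ttrans = 1 ms, RTT = 100 ms (= 2 * Tprop, Tprop = 50 ms)
Time until first ACK returns = Ttrans + RTT = 1 + 100 = 101 ms
Need W * Ttrans >= Ttrans + RTT  ->  W >= (Ttrans + RTT) / Ttrans
(Ttrans + RTT) / Ttrans = 101 / 1 = 101
W_min = ceil(101) = 101

101


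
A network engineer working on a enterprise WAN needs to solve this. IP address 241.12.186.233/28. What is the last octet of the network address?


Given: IP = 241.12.186.233, prefix = /28
Subnet mask = 255.255.255.240
Last octet of IP: 233
Last octet of mask: 240
Network last octet = 233 AND 240 = 224

224


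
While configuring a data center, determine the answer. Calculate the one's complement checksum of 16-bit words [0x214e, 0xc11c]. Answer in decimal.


Given words: [0x214e, 0xc11c]
Step 1: Sum all words
Raw sum = 8526 + 49436 = 57962
One's complement = ~57962 & 0xFFFF = 7573

7573


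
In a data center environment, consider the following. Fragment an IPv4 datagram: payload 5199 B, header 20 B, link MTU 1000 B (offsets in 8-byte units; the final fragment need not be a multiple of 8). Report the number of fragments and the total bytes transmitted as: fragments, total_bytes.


Max data per non-final fragment = floor((MTU - header)/8)*8 = floor((1000 - 20)/8)*8 = floor(980/8)*8 = 976 B
Final fragment needs no 8-byte alignment: it can carry up to MTU - header = 980 B
Non-final fragments needed = ceil((payload - 980) / 976) = ceil(4219/976) = ceil(4.3227) = 5
Number of fragments = 5 + 1 = 6
Fragment sizes (data): 5 * 976 B + 319 B (last, 319 <= 980 OK)
Total bytes sent = payload + n_frags * header = 5199 + 6*20 = 5199 + 120 = 5319 B

6, 5319


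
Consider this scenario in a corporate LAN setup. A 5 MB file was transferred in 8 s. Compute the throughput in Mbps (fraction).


Given: file = 5 MB, time = 8 s
File in Mb = 5 * 8 = 40 Mb
Throughput = 40 / 8 Mbps
Throughput = 5 Mbps

5


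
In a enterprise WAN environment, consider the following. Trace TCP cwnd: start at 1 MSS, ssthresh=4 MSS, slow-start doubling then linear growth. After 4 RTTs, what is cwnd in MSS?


RTT 0: cwnd = 1 MSS (initial)
RTT 1: cwnd = 2 MSS (slow start, doubled)
RTT 2: cwnd = 4 MSS (slow start, doubled)
RTT 3: cwnd = 5 MSS (congestion avoidance, +1)
RTT 4: cwnd = 6 MSS (congestion avoidance, +1)

6


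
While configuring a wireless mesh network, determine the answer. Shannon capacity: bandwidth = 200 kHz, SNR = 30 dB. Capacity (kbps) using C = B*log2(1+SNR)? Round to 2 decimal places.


Given: B = 200 kHz, SNR = 30 dB
SNR linear = 10^(30/10) = 1000
1 + SNR = 1001
log2(1001) = 9.9672262588
C = 200 * 1000 * 9.9672262588 = 1993445.2518 bps
C = 1993.445252 kbps -> 1993.45 kbps (2 dp)

1993.45


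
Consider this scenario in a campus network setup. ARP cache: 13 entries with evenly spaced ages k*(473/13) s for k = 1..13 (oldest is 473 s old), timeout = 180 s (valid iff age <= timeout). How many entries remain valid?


Ages are k * 473/13 s for k = 1..13 (spacing = 36.3846 s).
Entry k is valid iff k * 473/13 <= 180 iff k <= 13 * 180 / 473 = 4.9471
n_valid = floor(4.9471) = 4
(n_stale = 13 - 4 = 9)

4


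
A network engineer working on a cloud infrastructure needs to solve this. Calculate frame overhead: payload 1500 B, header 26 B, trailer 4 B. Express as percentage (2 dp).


Given: payload = 1500 B, header = 26 B, trailer = 4 B
Overhead bytes = header + trailer = 26 + 4 = 30
Total frame = payload + overhead = 1500 + 30 = 1530
Overhead % = 30 / 1530 * 100 = 1.9608% -> 1.96% (2 dp)

1.96


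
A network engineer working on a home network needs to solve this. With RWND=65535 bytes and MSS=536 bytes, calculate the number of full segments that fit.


Given: RWND = 65535 bytes, MSS = 536 bytes
Full segments = floor(RWND / MSS)
Full segments = floor(65535 / 536)
Full segments = floor(122.2668) = 122

122


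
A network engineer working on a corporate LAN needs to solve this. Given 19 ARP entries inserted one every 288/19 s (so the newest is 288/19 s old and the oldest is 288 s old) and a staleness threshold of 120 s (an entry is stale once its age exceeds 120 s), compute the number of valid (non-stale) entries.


Ages are k * 288/19 s for k = 1..19 (spacing = 15.1579 s).
Entry k is valid iff k * 288/19 <= 120 iff k <= 19 * 120 / 288 = 7.9167
n_valid = floor(7.9167) = 7
(n_stale = 19 - 7 = 12)

7


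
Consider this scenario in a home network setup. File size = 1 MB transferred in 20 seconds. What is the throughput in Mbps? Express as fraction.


Given: file = 1 MB, time = 20 s
File in Mb = 1 * 8 = 8 Mb
Throughput = 8 / 20 Mbps
Throughput = 2/5 Mbps

2/5


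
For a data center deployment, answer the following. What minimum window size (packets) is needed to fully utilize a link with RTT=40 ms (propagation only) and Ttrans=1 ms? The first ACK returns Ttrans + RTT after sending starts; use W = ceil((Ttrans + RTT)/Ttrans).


Given: Ttrans = 1 ms, RTT = 40 ms (= 2 * Tprop, Tprop = 20 ms)
Time until first ACK returns = Ttrans + RTT = 1 + 40 = 41 ms
Need W * Ttrans >= Ttrans + RTT  ->  W >= (Ttrans + RTT) / Ttrans
(Ttrans + RTT) / Ttrans = 41 / 1 = 41
W_min = ceil(41) = 41

41


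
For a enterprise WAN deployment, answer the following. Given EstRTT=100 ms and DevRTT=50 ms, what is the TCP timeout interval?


Given: EstRTT = 100 ms, DevRTT = 50 ms
Timeout = EstRTT + 4 * DevRTT
4 * DevRTT = 4 * 50 = 200
Timeout = 100 + 200 = 300 ms

300


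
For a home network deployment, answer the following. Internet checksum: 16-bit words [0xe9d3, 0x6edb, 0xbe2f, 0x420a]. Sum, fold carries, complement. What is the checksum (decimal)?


Given words: [0xe9d3, 0x6edb, 0xbe2f, 0x420a]
Step 1: Sum all words
Raw sum = 59859 + 28379 + 48687 + 16906 = 153831
Step 2: Fold carry: (22759 + 2) = 22761
One's complement = ~22761 & 0xFFFF = 42774

42774


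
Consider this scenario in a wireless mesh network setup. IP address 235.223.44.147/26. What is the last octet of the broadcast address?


Given: IP = 235.223.44.147, prefix = /26
Host bits = 32 - 26 = 6
Network last octet = 147 AND mask = 128
Host part size = 2^6 - 1 = 63
Broadcast last octet = 128 OR 63 = 191

191


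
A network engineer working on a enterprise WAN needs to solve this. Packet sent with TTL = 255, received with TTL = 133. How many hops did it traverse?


Given: initial TTL = 255, received TTL = 133
Hops = initial TTL - received TTL
Hops = 255 - 133 = 122

122


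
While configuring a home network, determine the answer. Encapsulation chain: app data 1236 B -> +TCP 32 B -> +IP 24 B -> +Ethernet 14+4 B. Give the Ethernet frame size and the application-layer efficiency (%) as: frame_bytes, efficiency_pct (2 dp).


TCP segment = 1236 + 32 = 1268 B
IP packet = 1268 + 24 = 1292 B
Ethernet frame = 1292 + 14 + 4 = 1310 B
Efficiency = app / frame = 1236 / 1310 = 0.943511 = 94.3511% -> 94.35% (2 dp)

1310, 94.35


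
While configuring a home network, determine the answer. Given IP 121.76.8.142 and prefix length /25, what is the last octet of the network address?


Given: IP = 121.76.8.142, prefix = /25
Subnet mask = 255.255.255.128
Last octet of IP: 142
Last octet of mask: 128
Network last octet = 142 AND 128 = 128

128


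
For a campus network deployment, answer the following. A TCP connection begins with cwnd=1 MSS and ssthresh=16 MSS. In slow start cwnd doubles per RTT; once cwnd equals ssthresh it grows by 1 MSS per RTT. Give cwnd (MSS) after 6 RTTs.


RTT 0: cwnd = 1 MSS (initial)
RTT 1: cwnd = 2 MSS (slow start, doubled)
RTT 2: cwnd = 4 MSS (slow start, doubled)
RTT 3: cwnd = 8 MSS (slow start, doubled)
RTT 4: cwnd = 16 MSS (slow start, doubled)
RTT 5: cwnd = 17 MSS (congestion avoidance, +1)
RTT 6: cwnd = 18 MSS (congestion avoidance, +1)

18


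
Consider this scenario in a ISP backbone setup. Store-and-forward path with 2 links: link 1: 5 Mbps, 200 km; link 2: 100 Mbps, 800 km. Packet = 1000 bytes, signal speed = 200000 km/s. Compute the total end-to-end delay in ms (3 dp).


Packet = 1000 bytes = 8000 bits. Store-and-forward: sum (t_trans + t_prop) per link.
Link 1: t_trans = 8000/(5*10^6) s = 1.6000 ms; t_prop = 200/200000 s = 1.0000 ms; subtotal = 2.6000 ms
Link 2: t_trans = 8000/(100*10^6) s = 0.0800 ms; t_prop = 800/200000 s = 4.0000 ms; subtotal = 4.0800 ms
End-to-end = 2.6000 + 4.0800 = 6.6800 ms -> 6.680 ms (3 dp)

6.680


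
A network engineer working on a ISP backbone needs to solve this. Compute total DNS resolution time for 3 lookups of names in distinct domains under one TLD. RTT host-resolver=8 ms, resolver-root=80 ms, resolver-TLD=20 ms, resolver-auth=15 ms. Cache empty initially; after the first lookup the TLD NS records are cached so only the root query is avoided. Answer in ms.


Lookup 1 (cold cache): local + root + TLD + auth = 8 + 80 + 20 + 15 = 123 ms
Lookups 2..3 (TLD NS cached -> skip root; new domain -> still ask TLD and auth): local + TLD + auth = 8 + 20 + 15 = 43 ms each
Remaining 2 lookups: 2 * 43 = 86 ms
Total = 123 + 86 = 209 ms

209


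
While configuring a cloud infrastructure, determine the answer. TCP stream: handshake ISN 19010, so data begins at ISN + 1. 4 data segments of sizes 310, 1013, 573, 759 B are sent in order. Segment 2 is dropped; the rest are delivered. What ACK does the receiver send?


SYN uses sequence number 19010; first data byte = ISN + 1 = 19011.
Segment 1: SEQ = 19011, len = 310 B, covers [19011, 19320]
Segment 2: SEQ = 19321, len = 1013 B, covers [19321, 20333] [LOST]
Segment 3: SEQ = 20334, len = 573 B, covers [20334, 20906]
Segment 4: SEQ = 20907, len = 759 B, covers [20907, 21665]
In-order data received: bytes [19011, 19320] (segments 1..1).
Segment 2 missing -> gap begins at byte 19321; later segments buffered out of order.
Cumulative ACK = next expected in-order byte = 19011 + 310 = 19321

19321


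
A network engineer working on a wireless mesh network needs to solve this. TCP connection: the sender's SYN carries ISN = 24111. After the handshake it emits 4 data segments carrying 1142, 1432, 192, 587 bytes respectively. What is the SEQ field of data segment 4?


The SYN occupies sequence number ISN = 24111, so the first data byte is ISN + 1 = 24112.
SEQ of data segment i = (ISN + 1) + sum of payload sizes of segments 1..i-1.
Segment 1: SEQ = 24112, payload = 1142 bytes
Segment 2: SEQ = 25254, payload = 1432 bytes
Segment 3: SEQ = 26686, payload = 192 bytes
Segment 4: SEQ = 26878, payload = 587 bytes
SEQ of segment 4 = 24112 + 1142 + 1432 + 192 = 26878

26878


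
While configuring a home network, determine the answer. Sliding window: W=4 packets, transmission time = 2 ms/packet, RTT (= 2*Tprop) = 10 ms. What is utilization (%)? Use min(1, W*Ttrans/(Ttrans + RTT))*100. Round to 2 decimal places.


Given: W = 4, Ttrans = 2 ms, RTT = 10 ms (= 2 * Tprop, Tprop = 5 ms)
Cycle time = Ttrans + RTT = 2 + 10 = 12 ms (first packet sent until its ACK returns)
W * Ttrans = 4 * 2 = 8 ms of sending per cycle
W * Ttrans / (Ttrans + RTT) = 8 / 12 = 0.666667
U = min(1, 0.666667) = 0.666667
U% = 66.67%

66.67


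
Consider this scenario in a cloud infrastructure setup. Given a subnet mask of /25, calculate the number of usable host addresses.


Given: subnet mask /25
Host bits = 32 - 25 = 7
Total addresses = 2^7 = 128
Usable hosts = 128 - 2 (network + broadcast) = 126

126


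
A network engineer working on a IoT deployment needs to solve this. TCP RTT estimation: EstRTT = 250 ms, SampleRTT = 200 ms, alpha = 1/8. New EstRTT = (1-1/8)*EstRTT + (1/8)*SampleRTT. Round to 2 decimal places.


Given: EstRTT = 250 ms, SampleRTT = 200 ms, alpha = 1/8
New EstRTT = (1 - alpha) * EstRTT + alpha * SampleRTT
(7/8) * 250 = 218.75
(1/8) * 200 = 25
New EstRTT = 218.75 + 25 = 243.75 ms -> 243.75 ms (2 dp)

243.75
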